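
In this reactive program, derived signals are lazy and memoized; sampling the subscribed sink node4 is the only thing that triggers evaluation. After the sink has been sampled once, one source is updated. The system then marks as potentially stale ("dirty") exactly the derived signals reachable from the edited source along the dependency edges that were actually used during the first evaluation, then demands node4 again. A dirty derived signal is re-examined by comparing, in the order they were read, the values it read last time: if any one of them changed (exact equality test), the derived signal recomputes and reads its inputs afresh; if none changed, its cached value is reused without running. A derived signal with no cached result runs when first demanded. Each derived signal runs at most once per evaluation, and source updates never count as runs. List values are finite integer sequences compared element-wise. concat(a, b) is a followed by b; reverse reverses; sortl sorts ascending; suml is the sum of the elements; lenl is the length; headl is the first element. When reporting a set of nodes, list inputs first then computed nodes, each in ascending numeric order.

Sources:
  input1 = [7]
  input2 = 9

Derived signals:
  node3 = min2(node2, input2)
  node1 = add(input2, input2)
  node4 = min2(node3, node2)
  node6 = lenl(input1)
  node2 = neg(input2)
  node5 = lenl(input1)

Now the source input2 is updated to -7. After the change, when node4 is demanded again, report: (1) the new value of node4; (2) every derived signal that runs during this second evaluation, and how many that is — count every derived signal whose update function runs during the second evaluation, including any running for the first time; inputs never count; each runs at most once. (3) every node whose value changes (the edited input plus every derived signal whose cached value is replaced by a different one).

Demanding node4 again yields -7.
3 derived signals run: node2, node3, node4.
The nodes whose values change: input2, node2, node3, node4.

First demand of the output computes:
  node2 = neg(9) = -9
  node3 = min2(-9, 9) = -9
  node4 = min2(-9, -9) = -9

After the edit, cleaning proceeds:
  node2: a read changed (input2 9->-7) — executes, giving 7.
  node3: a read changed (node2 -9->7; input2 9->-7) — executes, giving -7.
  node4: a read changed (node3 -9->-7; node2 -9->7) — executes, giving -7.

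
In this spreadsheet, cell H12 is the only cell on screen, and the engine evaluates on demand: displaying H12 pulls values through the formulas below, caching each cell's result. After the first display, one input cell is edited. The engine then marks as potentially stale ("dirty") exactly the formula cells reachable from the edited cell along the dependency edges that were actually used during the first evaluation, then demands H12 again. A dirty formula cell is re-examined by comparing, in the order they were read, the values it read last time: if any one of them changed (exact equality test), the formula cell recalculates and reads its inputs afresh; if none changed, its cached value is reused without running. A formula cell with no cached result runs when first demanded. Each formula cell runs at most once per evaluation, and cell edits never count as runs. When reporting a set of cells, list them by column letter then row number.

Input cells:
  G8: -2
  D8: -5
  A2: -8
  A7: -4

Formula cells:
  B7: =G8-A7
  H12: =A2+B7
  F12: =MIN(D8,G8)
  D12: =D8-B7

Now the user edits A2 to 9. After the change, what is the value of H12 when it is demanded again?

Initial pass — values computed on the first demand:
  B7 = -2 - -4 = 2
  H12 = -8 + 2 = -6

Second demand — change propagation:
  H12: re-runs because A2 -8->9; new result 11.

H12 now evaluates to 11.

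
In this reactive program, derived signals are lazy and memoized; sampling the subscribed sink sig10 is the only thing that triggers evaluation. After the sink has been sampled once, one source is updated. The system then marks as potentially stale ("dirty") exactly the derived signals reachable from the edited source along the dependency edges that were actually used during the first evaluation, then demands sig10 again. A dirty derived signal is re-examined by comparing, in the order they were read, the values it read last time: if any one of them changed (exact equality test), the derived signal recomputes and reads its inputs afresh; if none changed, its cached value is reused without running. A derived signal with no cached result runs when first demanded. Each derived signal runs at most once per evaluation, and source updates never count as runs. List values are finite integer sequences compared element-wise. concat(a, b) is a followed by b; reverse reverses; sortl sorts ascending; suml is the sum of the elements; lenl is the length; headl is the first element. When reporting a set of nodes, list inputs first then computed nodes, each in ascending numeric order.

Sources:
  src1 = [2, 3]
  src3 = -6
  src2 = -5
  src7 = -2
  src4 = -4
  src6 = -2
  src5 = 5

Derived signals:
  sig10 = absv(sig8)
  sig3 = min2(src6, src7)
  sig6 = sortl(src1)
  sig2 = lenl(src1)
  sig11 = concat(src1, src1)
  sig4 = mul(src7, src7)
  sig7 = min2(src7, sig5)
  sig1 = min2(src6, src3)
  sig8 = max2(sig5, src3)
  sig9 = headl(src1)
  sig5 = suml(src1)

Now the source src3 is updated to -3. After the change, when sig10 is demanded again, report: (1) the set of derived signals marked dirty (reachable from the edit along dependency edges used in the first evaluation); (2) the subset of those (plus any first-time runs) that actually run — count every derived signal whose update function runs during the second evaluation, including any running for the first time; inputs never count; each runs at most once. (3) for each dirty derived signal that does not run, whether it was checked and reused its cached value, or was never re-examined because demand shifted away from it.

The edit dirties: sig8, sig10.
1 derived signals run: sig8.
Cache hits after checking: sig10.
Note the absorption at sig8: it re-runs yet its value is the same, leaving the output's value untouched.

First demand of the output computes:
  sig5 = suml([2, 3]) = 5
  sig8 = max2(5, -6) = 5
  sig10 = absv(5) = 5

After the edit, cleaning proceeds:
  sig8: a read changed (src3 -6->-3) — executes, giving 5 — identical to its old value.
  sig10: dirty, but its reads are unchanged (sig8 unchanged); cached 5 stands.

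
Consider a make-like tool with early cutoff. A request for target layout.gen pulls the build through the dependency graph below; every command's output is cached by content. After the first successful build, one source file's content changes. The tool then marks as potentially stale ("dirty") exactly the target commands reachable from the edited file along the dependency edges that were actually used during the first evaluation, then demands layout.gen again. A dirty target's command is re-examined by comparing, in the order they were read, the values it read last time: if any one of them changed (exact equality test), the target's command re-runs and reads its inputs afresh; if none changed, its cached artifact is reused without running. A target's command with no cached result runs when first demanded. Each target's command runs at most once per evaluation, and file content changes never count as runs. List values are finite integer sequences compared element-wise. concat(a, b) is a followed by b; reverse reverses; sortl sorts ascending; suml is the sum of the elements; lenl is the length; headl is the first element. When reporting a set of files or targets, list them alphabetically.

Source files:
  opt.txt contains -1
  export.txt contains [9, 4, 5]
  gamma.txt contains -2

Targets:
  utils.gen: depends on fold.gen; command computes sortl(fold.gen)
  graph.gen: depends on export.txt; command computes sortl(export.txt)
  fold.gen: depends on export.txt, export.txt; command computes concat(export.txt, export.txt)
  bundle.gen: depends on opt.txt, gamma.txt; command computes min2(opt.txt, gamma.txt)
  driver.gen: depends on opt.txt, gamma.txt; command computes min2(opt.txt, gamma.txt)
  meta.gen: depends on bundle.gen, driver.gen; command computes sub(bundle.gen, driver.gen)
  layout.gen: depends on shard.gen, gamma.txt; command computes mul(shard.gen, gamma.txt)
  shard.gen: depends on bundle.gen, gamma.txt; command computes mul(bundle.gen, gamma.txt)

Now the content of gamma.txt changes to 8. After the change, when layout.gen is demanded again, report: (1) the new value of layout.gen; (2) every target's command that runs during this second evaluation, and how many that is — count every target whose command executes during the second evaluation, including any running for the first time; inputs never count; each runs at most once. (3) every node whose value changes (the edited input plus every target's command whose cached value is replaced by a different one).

Demanding layout.gen again yields -64.
3 target commands run: bundle.gen, layout.gen, shard.gen.
The nodes whose values change: bundle.gen, gamma.txt, layout.gen, shard.gen.

First demand of the output computes:
  bundle.gen = min2(-1, -2) = -2
  shard.gen = mul(-2, -2) = 4
  layout.gen = mul(4, -2) = -8

After the edit, cleaning proceeds:
  bundle.gen: a read changed (gamma.txt -2->8) — executes, giving -1.
  shard.gen: a read changed (bundle.gen -2->-1; gamma.txt -2->8) — executes, giving -8.
  layout.gen: a read changed (shard.gen 4->-8; gamma.txt -2->8) — executes, giving -64.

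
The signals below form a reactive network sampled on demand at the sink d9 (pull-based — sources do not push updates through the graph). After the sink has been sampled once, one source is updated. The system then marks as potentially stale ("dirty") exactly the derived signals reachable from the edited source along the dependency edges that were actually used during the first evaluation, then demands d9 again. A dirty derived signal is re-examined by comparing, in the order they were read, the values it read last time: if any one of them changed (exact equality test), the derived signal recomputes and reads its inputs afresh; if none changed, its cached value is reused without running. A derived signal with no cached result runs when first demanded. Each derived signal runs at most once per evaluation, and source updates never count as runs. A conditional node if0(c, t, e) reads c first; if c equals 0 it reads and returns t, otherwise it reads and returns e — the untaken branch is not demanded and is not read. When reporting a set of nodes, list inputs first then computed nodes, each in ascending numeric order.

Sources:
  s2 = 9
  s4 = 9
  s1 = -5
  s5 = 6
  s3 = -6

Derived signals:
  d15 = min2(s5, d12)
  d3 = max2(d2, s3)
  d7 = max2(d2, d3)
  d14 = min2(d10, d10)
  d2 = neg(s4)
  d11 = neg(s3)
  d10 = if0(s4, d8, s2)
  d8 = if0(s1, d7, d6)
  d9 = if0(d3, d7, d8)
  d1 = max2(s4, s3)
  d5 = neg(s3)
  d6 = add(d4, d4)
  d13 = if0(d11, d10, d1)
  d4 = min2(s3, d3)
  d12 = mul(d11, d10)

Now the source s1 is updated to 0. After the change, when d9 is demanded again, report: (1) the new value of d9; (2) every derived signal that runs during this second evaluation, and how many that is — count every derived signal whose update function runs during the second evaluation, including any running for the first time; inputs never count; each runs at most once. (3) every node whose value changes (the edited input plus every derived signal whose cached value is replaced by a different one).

d9 now evaluates to -6.
Run set: d7, d8, d9 (3 run).
Changed values: s1, d8, d9.
The important point: the flipped condition pulls in fresh nodes; d7 runs for the first time.

Initial pass — values computed on the first demand:
  d2 = neg(9) = -9
  d3 = max2(-9, -6) = -6
  d4 = min2(-6, -6) = -6
  d6 = add(-6, -6) = -12
  d8 = if0(s1=-5 -> else branch d6) = -12
  d9 = if0(d3=-6 -> else branch d8) = -12

Second demand — change propagation:
  d7: newly demanded (no cache) — executes and yields -6.
  d8: re-runs because s1 -5->0; new result -6.
  d9: re-runs because d8 -12->-6; new result -6.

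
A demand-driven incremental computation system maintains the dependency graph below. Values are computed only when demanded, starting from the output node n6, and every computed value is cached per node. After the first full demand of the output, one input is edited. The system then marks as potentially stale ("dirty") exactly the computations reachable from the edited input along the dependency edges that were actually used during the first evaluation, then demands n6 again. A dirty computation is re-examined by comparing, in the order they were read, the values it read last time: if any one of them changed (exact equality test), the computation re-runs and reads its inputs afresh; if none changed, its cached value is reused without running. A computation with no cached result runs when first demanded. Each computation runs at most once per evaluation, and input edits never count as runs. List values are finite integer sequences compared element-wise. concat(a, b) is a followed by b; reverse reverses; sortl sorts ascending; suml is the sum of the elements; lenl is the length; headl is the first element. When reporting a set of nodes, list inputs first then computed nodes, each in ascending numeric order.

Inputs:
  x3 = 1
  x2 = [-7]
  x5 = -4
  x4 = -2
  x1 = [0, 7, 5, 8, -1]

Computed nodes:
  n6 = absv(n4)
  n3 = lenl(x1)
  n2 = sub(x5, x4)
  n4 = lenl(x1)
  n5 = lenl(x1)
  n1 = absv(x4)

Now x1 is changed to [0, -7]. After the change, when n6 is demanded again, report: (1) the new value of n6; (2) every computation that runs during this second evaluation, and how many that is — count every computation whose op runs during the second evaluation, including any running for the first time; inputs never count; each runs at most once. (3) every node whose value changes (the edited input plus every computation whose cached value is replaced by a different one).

First evaluation (everything demanded from the output):
  n4 = lenl([0, 7, 5, 8, -1]) = 5
  n6 = absv(5) = 5

Propagation after the edit:
  n4: runs — x1 [0, 7, 5, 8, -1]->[0, -7]; result 2.
  n6: runs — n4 5->2; result 2.

New value of n6: 2.
Computations that run: n4, n6 — 2 in total.
Values that change: x1, n4, n6.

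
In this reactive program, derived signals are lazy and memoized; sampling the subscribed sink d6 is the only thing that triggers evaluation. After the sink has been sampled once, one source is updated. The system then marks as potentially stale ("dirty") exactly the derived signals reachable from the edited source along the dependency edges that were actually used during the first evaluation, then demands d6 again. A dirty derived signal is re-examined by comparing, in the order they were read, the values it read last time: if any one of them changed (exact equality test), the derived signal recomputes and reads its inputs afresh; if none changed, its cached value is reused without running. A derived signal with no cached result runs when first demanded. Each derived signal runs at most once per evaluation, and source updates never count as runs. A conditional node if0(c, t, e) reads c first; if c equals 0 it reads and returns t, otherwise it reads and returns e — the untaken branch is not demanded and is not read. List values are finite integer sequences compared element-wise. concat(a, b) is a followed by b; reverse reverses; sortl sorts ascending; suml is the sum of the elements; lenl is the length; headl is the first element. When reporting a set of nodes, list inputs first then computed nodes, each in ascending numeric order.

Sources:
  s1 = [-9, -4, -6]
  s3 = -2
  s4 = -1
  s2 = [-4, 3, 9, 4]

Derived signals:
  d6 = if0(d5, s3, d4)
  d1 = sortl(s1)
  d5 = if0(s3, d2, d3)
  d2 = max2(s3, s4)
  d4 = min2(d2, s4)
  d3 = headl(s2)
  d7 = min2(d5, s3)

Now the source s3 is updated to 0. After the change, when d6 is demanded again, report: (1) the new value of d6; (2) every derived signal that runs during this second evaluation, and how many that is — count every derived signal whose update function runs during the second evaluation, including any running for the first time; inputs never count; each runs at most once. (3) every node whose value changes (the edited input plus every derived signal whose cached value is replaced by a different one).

First demand of the output computes:
  d2 = max2(-2, -1) = -1
  d3 = headl([-4, 3, 9, 4]) = -4
  d4 = min2(-1, -1) = -1
  d5 = if0(s3=-2 -> else branch d3) = -4
  d6 = if0(d5=-4 -> else branch d4) = -1

After the edit, cleaning proceeds:
  d2: a read changed (s3 -2->0) — executes, giving 0.
  d4: stays stale; no demand reaches it after the flip.
  d5: a read changed (s3 -2->0) — executes, giving 0.
  d6: a read changed (d5 -4->0) — executes, giving 0.

Note the branch switch — demand abandons d4, which is never re-examined.

Demanding d6 again yields 0.
3 derived signals run: d2, d5, d6.
The nodes whose values change: s3, d2, d5, d6.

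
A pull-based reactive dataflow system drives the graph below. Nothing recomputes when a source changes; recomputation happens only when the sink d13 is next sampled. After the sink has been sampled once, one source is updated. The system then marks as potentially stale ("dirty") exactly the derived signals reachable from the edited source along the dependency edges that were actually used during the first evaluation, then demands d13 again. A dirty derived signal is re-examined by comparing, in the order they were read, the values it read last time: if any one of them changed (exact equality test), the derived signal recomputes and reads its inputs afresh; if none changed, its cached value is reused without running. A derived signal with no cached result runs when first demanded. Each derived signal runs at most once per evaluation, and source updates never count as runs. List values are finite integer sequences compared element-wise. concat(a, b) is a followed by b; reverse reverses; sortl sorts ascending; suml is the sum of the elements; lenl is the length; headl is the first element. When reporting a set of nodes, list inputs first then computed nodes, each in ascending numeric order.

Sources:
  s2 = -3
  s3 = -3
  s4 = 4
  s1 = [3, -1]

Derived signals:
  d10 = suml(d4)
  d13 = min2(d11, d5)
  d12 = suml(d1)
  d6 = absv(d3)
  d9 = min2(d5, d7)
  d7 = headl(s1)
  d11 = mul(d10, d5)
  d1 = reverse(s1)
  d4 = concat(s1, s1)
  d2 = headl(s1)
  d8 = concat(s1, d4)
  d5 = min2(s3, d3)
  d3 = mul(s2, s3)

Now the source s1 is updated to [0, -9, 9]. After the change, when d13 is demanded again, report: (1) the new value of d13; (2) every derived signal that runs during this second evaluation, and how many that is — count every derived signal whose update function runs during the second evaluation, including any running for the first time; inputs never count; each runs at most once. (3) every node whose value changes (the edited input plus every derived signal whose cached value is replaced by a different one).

First evaluation (everything demanded from the output):
  d3 = mul(-3, -3) = 9
  d4 = concat([3, -1], [3, -1]) = [3, -1, 3, -1]
  d5 = min2(-3, 9) = -3
  d10 = suml([3, -1, 3, -1]) = 4
  d11 = mul(4, -3) = -12
  d13 = min2(-12, -3) = -12

Propagation after the edit:
  d4: runs — s1 [3, -1]->[0, -9, 9]; s1 [3, -1]->[0, -9, 9]; result [0, -9, 9, 0, -9, 9].
  d10: runs — d4 [3, -1, 3, -1]->[0, -9, 9, 0, -9, 9]; result 0.
  d11: runs — d10 4->0; result 0.
  d13: runs — d11 -12->0; result -3.

New value of d13: -3.
Derived signals that run: d4, d10, d11, d13 — 4 in total.
Values that change: s1, d4, d10, d11, d13.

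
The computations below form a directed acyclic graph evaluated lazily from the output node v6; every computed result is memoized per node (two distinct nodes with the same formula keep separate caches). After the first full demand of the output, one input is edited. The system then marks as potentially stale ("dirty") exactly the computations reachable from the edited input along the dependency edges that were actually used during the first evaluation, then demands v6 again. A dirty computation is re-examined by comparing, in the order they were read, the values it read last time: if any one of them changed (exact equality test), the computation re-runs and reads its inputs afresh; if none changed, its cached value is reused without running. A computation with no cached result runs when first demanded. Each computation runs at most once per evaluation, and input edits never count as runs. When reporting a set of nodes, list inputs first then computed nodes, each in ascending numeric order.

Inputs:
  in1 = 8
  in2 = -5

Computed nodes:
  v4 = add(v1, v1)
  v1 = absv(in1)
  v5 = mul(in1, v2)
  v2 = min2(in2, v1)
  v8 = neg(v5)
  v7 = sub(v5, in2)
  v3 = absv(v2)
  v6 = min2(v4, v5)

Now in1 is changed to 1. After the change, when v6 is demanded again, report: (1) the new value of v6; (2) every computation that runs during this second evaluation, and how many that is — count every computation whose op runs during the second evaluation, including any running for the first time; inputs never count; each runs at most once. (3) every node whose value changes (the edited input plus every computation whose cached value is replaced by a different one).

Demanding v6 again yields -5.
5 computations run: v1, v2, v4, v5, v6.
The nodes whose values change: in1, v1, v4, v5, v6.

First demand of the output computes:
  v1 = absv(8) = 8
  v2 = min2(-5, 8) = -5
  v4 = add(8, 8) = 16
  v5 = mul(8, -5) = -40
  v6 = min2(16, -40) = -40

After the edit, cleaning proceeds:
  v1: a read changed (in1 8->1) — executes, giving 1.
  v2: a read changed (v1 8->1) — executes, giving -5 — identical to its old value.
  v4: a read changed (v1 8->1; v1 8->1) — executes, giving 2.
  v5: a read changed (in1 8->1) — executes, giving -5.
  v6: a read changed (v4 16->2; v5 -40->-5) — executes, giving -5.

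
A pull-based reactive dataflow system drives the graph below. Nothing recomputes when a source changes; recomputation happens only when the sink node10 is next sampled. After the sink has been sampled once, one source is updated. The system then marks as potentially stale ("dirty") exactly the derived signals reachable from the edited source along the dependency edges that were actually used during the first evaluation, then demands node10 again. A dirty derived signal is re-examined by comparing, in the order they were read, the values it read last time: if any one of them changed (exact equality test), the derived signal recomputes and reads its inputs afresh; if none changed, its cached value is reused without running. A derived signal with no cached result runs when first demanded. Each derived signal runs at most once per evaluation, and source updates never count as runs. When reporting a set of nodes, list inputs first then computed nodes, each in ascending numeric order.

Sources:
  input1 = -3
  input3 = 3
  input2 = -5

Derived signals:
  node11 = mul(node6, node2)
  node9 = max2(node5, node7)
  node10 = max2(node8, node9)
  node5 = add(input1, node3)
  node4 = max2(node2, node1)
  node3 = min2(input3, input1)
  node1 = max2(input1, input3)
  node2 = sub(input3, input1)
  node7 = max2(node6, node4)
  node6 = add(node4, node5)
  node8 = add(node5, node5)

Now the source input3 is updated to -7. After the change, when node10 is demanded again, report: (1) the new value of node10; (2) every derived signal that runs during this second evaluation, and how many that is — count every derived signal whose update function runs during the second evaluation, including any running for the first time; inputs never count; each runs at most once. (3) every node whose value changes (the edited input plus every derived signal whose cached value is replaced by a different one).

New value of node10: -3.
Derived signals that run: node1, node2, node3, node4, node5, node6, node7, node8, node9, node10 — 10 in total.
Values that change: input3, node1, node2, node3, node4, node5, node6, node7, node8, node9, node10.

First evaluation (everything demanded from the output):
  node1 = max2(-3, 3) = 3
  node2 = sub(3, -3) = 6
  node3 = min2(3, -3) = -3
  node4 = max2(6, 3) = 6
  node5 = add(-3, -3) = -6
  node6 = add(6, -6) = 0
  node7 = max2(0, 6) = 6
  node8 = add(-6, -6) = -12
  node9 = max2(-6, 6) = 6
  node10 = max2(-12, 6) = 6

Propagation after the edit:
  node1: runs — input3 3->-7; result -3.
  node2: runs — input3 3->-7; result -4.
  node3: runs — input3 3->-7; result -7.
  node4: runs — node2 6->-4; node1 3->-3; result -3.
  node5: runs — node3 -3->-7; result -10.
  node6: runs — node4 6->-3; node5 -6->-10; result -13.
  node7: runs — node6 0->-13; node4 6->-3; result -3.
  node8: runs — node5 -6->-10; node5 -6->-10; result -20.
  node9: runs — node5 -6->-10; node7 6->-3; result -3.
  node10: runs — node8 -12->-20; node9 6->-3; result -3.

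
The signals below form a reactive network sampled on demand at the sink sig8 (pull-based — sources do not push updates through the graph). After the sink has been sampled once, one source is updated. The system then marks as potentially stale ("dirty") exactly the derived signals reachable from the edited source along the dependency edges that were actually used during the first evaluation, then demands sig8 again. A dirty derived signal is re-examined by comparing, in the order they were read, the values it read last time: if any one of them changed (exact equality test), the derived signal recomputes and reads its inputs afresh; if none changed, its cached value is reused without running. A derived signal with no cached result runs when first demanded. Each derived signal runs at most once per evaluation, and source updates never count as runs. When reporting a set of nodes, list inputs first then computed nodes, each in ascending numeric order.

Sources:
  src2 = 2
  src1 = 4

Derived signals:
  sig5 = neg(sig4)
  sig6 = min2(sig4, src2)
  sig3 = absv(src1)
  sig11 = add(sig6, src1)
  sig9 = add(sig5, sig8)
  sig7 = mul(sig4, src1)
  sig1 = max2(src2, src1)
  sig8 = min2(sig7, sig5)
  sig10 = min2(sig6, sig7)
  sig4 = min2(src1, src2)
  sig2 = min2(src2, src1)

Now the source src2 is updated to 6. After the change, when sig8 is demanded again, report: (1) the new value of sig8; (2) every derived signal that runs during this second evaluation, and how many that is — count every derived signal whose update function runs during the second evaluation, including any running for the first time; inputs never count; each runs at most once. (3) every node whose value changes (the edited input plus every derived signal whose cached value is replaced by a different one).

sig8 now evaluates to -4.
Run set: sig4, sig5, sig7, sig8 (4 run).
Changed values: src2, sig4, sig5, sig7, sig8.

Initial pass — values computed on the first demand:
  sig4 = min2(4, 2) = 2
  sig5 = neg(2) = -2
  sig7 = mul(2, 4) = 8
  sig8 = min2(8, -2) = -2

Second demand — change propagation:
  sig4: re-runs because src2 2->6; new result 4.
  sig5: re-runs because sig4 2->4; new result -4.
  sig7: re-runs because sig4 2->4; new result 16.
  sig8: re-runs because sig7 8->16; sig5 -2->-4; new result -4.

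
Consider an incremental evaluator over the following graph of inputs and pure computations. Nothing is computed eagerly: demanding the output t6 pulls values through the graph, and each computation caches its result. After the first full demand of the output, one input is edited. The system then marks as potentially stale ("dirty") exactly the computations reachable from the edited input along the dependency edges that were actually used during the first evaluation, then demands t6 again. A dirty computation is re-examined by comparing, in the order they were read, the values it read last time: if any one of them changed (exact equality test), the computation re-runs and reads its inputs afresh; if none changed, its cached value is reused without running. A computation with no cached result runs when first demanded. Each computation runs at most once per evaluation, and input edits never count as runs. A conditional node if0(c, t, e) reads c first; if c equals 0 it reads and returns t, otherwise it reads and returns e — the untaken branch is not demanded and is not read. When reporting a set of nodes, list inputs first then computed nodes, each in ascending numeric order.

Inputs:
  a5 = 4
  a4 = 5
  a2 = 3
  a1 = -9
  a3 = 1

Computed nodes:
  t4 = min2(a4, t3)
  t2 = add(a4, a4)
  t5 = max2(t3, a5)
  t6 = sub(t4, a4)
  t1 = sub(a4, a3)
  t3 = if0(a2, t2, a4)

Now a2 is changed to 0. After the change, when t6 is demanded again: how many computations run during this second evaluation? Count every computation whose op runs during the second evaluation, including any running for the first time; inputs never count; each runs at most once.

Run set: t2, t3, t4 (3 run).
The important point: the flipped condition pulls in fresh nodes; t2 runs for the first time.

Initial pass — values computed on the first demand:
  t3 = if0(a2=3 -> else branch a4) = 5
  t4 = min2(5, 5) = 5
  t6 = sub(5, 5) = 0

Second demand — change propagation:
  t2: newly demanded (no cache) — executes and yields 10.
  t3: re-runs because a2 3->0; new result 10.
  t4: re-runs because t3 5->10; new result 5 (unchanged).
  t6: re-examined; everything it read last time is the same (t4 unchanged, a4 unchanged) — cache 0 kept, no run.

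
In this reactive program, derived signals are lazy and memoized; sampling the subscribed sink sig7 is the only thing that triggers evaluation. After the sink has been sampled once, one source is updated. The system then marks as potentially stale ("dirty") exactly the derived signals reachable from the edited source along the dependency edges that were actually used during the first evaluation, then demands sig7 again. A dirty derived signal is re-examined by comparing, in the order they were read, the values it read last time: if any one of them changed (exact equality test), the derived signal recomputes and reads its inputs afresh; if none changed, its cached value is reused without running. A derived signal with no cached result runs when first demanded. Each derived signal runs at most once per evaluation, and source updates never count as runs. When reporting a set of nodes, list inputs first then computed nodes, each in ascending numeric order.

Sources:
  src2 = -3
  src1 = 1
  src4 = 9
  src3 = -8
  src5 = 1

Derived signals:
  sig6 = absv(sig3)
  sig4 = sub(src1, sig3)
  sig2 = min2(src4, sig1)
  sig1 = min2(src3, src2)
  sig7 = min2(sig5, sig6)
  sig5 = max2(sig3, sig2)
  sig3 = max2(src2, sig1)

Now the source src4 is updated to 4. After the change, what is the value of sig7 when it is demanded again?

First demand of the output computes:
  sig1 = min2(-8, -3) = -8
  sig2 = min2(9, -8) = -8
  sig3 = max2(-3, -8) = -3
  sig5 = max2(-3, -8) = -3
  sig6 = absv(-3) = 3
  sig7 = min2(-3, 3) = -3

After the edit, cleaning proceeds:
  sig2: a read changed (src4 9->4) — executes, giving -8 — identical to its old value.
  sig5: dirty, but its reads are unchanged (sig3 unchanged, sig2 unchanged); cached -3 stands.
  sig7: dirty, but its reads are unchanged (sig5 unchanged, sig6 unchanged); cached -3 stands.

Note the absorption at sig2: it re-runs yet its value is the same, leaving the output's value untouched.

Demanding sig7 again yields -3.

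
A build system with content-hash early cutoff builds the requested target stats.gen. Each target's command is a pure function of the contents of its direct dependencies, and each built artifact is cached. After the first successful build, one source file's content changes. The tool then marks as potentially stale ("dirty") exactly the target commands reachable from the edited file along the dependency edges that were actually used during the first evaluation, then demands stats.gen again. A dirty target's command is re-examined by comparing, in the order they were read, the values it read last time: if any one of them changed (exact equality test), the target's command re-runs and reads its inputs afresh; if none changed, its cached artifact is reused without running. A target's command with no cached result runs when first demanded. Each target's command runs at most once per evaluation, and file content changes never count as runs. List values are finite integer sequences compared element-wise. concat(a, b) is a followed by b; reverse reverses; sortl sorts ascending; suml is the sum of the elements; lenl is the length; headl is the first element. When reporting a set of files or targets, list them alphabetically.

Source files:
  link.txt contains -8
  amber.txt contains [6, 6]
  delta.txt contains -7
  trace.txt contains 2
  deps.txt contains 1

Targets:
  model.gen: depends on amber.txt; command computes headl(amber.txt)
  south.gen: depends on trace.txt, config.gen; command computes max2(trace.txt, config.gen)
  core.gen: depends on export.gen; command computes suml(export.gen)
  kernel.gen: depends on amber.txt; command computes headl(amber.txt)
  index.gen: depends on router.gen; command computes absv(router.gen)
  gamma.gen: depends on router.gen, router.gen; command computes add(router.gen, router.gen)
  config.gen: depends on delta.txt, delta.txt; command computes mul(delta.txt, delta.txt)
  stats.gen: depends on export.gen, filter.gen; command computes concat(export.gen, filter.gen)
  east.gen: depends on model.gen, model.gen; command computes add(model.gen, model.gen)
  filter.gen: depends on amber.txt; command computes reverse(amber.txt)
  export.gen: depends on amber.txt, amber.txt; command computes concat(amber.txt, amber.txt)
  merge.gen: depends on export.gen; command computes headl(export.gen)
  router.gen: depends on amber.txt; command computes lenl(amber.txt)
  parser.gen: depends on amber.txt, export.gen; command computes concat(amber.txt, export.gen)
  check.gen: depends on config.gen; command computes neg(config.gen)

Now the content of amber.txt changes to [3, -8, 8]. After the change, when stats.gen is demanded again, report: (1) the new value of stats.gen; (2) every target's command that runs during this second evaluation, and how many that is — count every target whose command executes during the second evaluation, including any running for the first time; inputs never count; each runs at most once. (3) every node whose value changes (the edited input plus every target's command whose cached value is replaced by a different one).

First evaluation (everything demanded from the output):
  export.gen = concat([6, 6], [6, 6]) = [6, 6, 6, 6]
  filter.gen = reverse([6, 6]) = [6, 6]
  stats.gen = concat([6, 6, 6, 6], [6, 6]) = [6, 6, 6, 6, 6, 6]

Propagation after the edit:
  export.gen: runs — amber.txt [6, 6]->[3, -8, 8]; amber.txt [6, 6]->[3, -8, 8]; result [3, -8, 8, 3, -8, 8].
  filter.gen: runs — amber.txt [6, 6]->[3, -8, 8]; result [8, -8, 3].
  stats.gen: runs — export.gen [6, 6, 6, 6]->[3, -8, 8, 3, -8, 8]; filter.gen [6, 6]->[8, -8, 3]; result [3, -8, 8, 3, -8, 8, 8, -8, 3].

New value of stats.gen: [3, -8, 8, 3, -8, 8, 8, -8, 3].
Target commands that run: export.gen, filter.gen, stats.gen — 3 in total.
Values that change: amber.txt, export.gen, filter.gen, stats.gen.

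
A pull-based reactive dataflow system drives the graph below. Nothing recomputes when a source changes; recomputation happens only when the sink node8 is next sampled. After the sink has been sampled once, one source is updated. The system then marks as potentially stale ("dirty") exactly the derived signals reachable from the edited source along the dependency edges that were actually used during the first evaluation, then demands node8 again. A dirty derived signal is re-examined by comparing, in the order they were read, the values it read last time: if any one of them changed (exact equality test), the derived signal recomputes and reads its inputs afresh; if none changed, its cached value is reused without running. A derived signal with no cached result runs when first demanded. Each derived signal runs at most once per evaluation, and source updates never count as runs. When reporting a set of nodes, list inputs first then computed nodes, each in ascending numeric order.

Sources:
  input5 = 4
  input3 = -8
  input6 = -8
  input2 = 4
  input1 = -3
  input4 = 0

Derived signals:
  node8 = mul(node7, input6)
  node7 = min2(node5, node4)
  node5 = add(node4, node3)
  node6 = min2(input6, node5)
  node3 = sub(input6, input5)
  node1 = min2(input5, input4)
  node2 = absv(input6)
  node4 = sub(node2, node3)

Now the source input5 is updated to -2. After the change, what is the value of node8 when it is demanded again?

New value of node8: -64.
Key observation: the cutoff stops propagation at node8 — its inputs' values are unchanged, so it reuses its cache.

First evaluation (everything demanded from the output):
  node2 = absv(-8) = 8
  node3 = sub(-8, 4) = -12
  node4 = sub(8, -12) = 20
  node5 = add(20, -12) = 8
  node7 = min2(8, 20) = 8
  node8 = mul(8, -8) = -64

Propagation after the edit:
  node3: runs — input5 4->-2; result -6.
  node4: runs — node3 -12->-6; result 14.
  node5: runs — node4 20->14; node3 -12->-6; result 8 (same value as before).
  node7: runs — node4 20->14; result 8 (same value as before).
  node8: checked — values it read are unchanged (node7 unchanged, input6 unchanged); reused cached -64 without running.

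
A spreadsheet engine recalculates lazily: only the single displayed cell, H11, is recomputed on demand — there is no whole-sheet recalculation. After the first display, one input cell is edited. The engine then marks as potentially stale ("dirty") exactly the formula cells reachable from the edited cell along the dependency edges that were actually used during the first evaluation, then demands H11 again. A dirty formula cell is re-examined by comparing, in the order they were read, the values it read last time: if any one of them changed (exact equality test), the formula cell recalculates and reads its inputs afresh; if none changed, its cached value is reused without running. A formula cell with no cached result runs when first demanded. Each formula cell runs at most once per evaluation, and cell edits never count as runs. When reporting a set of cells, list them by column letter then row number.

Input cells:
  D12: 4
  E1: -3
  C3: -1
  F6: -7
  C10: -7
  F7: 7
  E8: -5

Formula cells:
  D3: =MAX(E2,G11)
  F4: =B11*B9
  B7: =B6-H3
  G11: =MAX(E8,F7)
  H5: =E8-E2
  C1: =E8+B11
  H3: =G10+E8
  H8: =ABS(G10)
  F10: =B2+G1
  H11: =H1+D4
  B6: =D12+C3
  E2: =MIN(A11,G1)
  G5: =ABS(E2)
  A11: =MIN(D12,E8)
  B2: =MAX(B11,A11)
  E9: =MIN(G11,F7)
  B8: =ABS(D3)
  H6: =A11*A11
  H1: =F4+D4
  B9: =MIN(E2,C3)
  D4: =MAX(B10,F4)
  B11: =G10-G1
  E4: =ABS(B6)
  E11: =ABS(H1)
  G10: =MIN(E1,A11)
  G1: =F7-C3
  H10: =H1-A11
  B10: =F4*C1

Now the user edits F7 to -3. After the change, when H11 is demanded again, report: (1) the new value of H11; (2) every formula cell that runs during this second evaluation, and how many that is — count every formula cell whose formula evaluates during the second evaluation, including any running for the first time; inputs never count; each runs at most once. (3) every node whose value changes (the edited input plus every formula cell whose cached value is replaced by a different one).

First evaluation (everything demanded from the output):
  A11 = MIN(4, -5) = -5
  G1 = 7 - -1 = 8
  E2 = MIN(-5, 8) = -5
  B9 = MIN(-5, -1) = -5
  G10 = MIN(-3, -5) = -5
  B11 = -5 - 8 = -13
  C1 = -5 + -13 = -18
  F4 = -13 * -5 = 65
  B10 = 65 * -18 = -1170
  D4 = MAX(-1170, 65) = 65
  H1 = 65 + 65 = 130
  H11 = 130 + 65 = 195

Propagation after the edit:
  G1: runs — F7 7->-3; result -2.
  B11: runs — G1 8->-2; result -3.
  C1: runs — B11 -13->-3; result -8.
  E2: runs — G1 8->-2; result -5 (same value as before).
  B9: checked — values it read are unchanged (E2 unchanged, C3 unchanged); reused cached -5 without running.
  F4: runs — B11 -13->-3; result 15.
  B10: runs — F4 65->15; C1 -18->-8; result -120.
  D4: runs — B10 -1170->-120; F4 65->15; result 15.
  H1: runs — F4 65->15; D4 65->15; result 30.
  H11: runs — H1 130->30; D4 65->15; result 45.

Key observation: the cutoff stops propagation at B9 — its inputs' values are unchanged, so it reuses its cache.

New value of H11: 45.
Formula cells that run: B10, B11, C1, D4, E2, F4, G1, H1, H11 — 9 in total.
Values that change: B10, B11, C1, D4, F4, F7, G1, H1, H11.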